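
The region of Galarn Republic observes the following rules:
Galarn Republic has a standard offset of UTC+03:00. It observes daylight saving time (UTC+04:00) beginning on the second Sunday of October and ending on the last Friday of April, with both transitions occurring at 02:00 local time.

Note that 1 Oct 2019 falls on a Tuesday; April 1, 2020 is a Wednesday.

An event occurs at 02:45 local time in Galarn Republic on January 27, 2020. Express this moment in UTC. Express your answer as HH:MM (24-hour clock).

1 October 2019 is a Tuesday, so the first Sunday is October 6 and the second is October 13.
1 April 2020 is a Wednesday, so Fridays fall on 3, 10, 17, 24; the last is April 24.
Daylight saving runs 13 October 2019 – 24 April 2020; January 27, 2020 is inside that window, so Galarn Republic is at UTC+04:00.
02:45 local − 4h = 22:45 UTC (rolling into the previous day, 26 January 2020).

22:45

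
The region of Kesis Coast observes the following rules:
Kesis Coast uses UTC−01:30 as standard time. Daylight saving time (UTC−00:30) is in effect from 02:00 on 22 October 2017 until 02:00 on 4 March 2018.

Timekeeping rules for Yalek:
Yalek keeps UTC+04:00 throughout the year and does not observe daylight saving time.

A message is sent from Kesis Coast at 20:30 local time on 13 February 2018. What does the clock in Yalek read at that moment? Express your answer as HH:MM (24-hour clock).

01:00

13 February 2018 falls between 22 October 2017 and 4 March 2018, so daylight saving is in effect and Kesis Coast is at UTC−00:30.
20:30 Kesis Coast + 0h30m = 21:00 UTC.
Yalek stays on UTC+04:00 all year.
21:00 UTC + 4h = 01:00 Yalek (rolling into the next day, 14 February 2018).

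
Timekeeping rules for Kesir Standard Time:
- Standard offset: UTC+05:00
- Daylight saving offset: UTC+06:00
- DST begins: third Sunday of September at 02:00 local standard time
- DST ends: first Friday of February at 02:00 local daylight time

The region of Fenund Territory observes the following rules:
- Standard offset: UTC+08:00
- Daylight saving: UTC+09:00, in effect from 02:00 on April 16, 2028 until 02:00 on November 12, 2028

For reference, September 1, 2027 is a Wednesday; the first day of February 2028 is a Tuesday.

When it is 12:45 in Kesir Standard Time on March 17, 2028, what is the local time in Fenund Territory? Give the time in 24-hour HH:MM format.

1 September 2027 is a Wednesday, so the first Sunday is September 5 and the third is September 19.
1 February 2028 is a Tuesday, so the first Friday is February 4.
March 17, 2028 is outside the daylight-saving period (19 September 2027 – 4 February 2028), so Kesir Standard Time is on standard time, UTC+05:00.
12:45 Kesir Standard Time − 5h = 07:45 UTC.
At the standard offset (UTC+08:00), 07:45 UTC + 8h = 15:45 Fenund Territory standard time.
The standard-time date in Fenund Territory, March 17, 2028, does not fall between 16 April and 12 November, so daylight saving is not in effect and Fenund Territory is at UTC+08:00.
07:45 UTC + 8h = 15:45 Fenund Territory.

15:45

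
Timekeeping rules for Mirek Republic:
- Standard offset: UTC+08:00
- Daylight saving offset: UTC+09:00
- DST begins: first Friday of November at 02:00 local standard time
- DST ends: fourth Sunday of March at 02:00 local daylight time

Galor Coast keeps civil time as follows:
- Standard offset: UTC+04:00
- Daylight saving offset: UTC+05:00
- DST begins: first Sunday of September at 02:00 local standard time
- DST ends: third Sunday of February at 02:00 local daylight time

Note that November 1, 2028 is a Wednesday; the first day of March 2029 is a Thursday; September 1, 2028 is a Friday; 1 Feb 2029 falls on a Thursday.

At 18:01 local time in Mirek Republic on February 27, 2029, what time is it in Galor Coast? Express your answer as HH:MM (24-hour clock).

1 November 2028 is a Wednesday, so the first Friday is November 3.
1 March 2029 is a Thursday, so the first Sunday is March 4 and the fourth is March 25.
Daylight saving runs 3 November 2028 – 25 March 2029; February 27, 2029 is inside that window, so Mirek Republic is at UTC+09:00.
18:01 Mirek Republic − 9h = 09:01 UTC.
1 September 2028 is a Friday, so the first Sunday is September 3.
1 February 2029 is a Thursday, so the first Sunday is February 4 and the third is February 18.
At the standard offset (UTC+04:00), 09:01 UTC + 4h = 13:01 Galor Coast standard time.
The standard-time date in Galor Coast, February 27, 2029, is outside the daylight-saving period (3 September 2028 – 18 February 2029), so Galor Coast is on standard time, UTC+04:00.
09:01 UTC + 4h = 13:01 Galor Coast.

13:01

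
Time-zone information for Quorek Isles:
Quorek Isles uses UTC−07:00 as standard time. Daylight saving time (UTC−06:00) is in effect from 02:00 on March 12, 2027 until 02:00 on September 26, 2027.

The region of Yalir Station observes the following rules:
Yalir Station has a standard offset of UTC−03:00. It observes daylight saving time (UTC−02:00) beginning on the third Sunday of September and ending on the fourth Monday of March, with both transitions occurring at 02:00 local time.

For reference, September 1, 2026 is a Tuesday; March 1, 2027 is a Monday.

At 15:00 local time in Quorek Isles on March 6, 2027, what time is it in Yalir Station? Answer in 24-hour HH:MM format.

20:00

March 6, 2027 does not fall between 12 March and 26 September, so daylight saving is not in effect and Quorek Isles is at UTC−07:00.
15:00 Quorek Isles + 7h = 22:00 UTC.
1 September 2026 is a Tuesday, so the first Sunday is September 6 and the third is September 20.
1 March 2027 is a Monday, so the first Monday is March 1 and the fourth is March 22.
At the standard offset (UTC−03:00), 22:00 UTC − 3h = 19:00 Yalir Station standard time.
Daylight saving runs 20 September 2026 – 22 March 2027; the standard-time date in Yalir Station, March 6, 2027, is inside that window, so Yalir Station is at UTC−02:00.
22:00 UTC − 2h = 20:00 Yalir Station.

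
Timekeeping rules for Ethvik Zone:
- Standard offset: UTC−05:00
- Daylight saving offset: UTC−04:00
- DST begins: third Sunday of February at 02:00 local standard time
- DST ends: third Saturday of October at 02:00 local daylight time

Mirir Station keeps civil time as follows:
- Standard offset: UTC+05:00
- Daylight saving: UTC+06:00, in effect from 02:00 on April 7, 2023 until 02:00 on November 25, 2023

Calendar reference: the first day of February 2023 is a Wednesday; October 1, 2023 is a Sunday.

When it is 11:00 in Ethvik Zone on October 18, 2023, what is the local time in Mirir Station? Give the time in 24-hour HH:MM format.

1 February 2023 is a Wednesday, so the first Sunday is February 5 and the third is February 19.
1 October 2023 is a Sunday, so the first Saturday is October 7 and the third is October 21.
October 18, 2023 falls between 19 February and 21 October, so daylight saving is in effect and Ethvik Zone is at UTC−04:00.
11:00 Ethvik Zone + 4h = 15:00 UTC.
At the standard offset (UTC+05:00), 15:00 UTC + 5h = 20:00 Mirir Station standard time.
Daylight saving runs 7 April – 25 November; the standard-time date in Mirir Station, October 18, 2023, is inside that window, so Mirir Station is at UTC+06:00.
15:00 UTC + 6h = 21:00 Mirir Station.

21:00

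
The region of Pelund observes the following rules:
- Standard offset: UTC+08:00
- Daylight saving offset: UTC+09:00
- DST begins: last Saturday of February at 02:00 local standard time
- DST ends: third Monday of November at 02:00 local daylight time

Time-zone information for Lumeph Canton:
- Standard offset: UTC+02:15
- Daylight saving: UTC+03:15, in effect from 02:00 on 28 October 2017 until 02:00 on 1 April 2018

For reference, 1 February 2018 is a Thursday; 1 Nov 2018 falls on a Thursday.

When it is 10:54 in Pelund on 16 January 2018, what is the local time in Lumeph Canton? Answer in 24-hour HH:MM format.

1 February 2018 is a Thursday, so Saturdays fall on 3, 10, 17, 24; the last is February 24.
1 November 2018 is a Thursday, so the first Monday is November 5 and the third is November 19.
16 January 2018 does not fall between 24 February and 19 November, so daylight saving is not in effect and Pelund is at UTC+08:00.
10:54 Pelund − 8h = 02:54 UTC.
At the standard offset (UTC+02:15), 02:54 UTC + 2h15m = 05:09 Lumeph Canton standard time.
The standard-time date in Lumeph Canton, 16 January 2018, lies within the daylight-saving period (28 October 2017 – 1 April 2018), so Lumeph Canton is on daylight time, UTC+03:15.
02:54 UTC + 3h15m = 06:09 Lumeph Canton.

06:09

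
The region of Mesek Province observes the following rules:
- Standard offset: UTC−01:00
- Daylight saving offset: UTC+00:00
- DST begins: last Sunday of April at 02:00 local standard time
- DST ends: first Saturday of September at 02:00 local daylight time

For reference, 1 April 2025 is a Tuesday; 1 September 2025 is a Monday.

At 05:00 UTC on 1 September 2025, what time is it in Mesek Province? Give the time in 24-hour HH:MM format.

1 April 2025 is a Tuesday, so Sundays fall on 6, 13, 20, 27; the last is April 27.
1 September 2025 is a Monday, so the first Saturday is September 6.
At the standard offset (UTC−01:00), 05:00 UTC − 1h = 04:00 Mesek Province standard time.
Daylight saving runs 27 April – 6 September; the standard-time date in Mesek Province, 1 September 2025, is inside that window, so Mesek Province is at UTC+00:00.
05:00 UTC + 0h = 05:00 local.

05:00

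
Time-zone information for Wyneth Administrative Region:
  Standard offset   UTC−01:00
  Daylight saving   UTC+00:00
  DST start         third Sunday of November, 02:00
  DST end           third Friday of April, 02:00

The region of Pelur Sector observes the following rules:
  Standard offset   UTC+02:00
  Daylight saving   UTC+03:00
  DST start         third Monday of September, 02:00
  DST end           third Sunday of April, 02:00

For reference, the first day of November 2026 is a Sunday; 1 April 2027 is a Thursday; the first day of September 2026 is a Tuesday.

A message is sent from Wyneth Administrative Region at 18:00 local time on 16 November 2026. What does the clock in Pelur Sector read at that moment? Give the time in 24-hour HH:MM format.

1 November 2026 is a Sunday, so the first Sunday is November 1 and the third is November 15.
1 April 2027 is a Thursday, so the first Friday is April 2 and the third is April 16.
16 November 2026 falls between 15 November 2026 and 16 April 2027, so daylight saving is in effect and Wyneth Administrative Region is at UTC+00:00.
18:00 Wyneth Administrative Region − 0h = 18:00 UTC.
1 September 2026 is a Tuesday, so the first Monday is September 7 and the third is September 21.
1 April 2027 is a Thursday, so the first Sunday is April 4 and the third is April 18.
At the standard offset (UTC+02:00), 18:00 UTC + 2h = 20:00 Pelur Sector standard time.
The standard-time date in Pelur Sector, 16 November 2026, lies within the daylight-saving period (21 September 2026 – 18 April 2027), so Pelur Sector is on daylight time, UTC+03:00.
18:00 UTC + 3h = 21:00 Pelur Sector.

21:00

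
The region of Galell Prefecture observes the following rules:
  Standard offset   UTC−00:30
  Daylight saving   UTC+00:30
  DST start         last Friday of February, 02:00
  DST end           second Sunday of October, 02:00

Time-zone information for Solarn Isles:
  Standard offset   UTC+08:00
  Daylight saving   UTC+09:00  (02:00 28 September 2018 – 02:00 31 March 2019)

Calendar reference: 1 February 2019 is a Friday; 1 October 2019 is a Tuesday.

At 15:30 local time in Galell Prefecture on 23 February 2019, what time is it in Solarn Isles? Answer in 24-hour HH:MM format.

00:00

1 February 2019 is a Friday, so Fridays fall on 1, 8, 15, 22; the last is February 22.
1 October 2019 is a Tuesday, so the first Sunday is October 6 and the second is October 13.
Daylight saving runs 22 February – 13 October; 23 February 2019 is inside that window, so Galell Prefecture is at UTC+00:30.
15:30 Galell Prefecture − 0h30m = 15:00 UTC.
At the standard offset (UTC+08:00), 15:00 UTC + 8h = 23:00 Solarn Isles standard time.
The standard-time date in Solarn Isles, 23 February 2019, lies within the daylight-saving period (28 September 2018 – 31 March 2019), so Solarn Isles is on daylight time, UTC+09:00.
15:00 UTC + 9h = 00:00 Solarn Isles (rolling into the next day, 24 February 2019).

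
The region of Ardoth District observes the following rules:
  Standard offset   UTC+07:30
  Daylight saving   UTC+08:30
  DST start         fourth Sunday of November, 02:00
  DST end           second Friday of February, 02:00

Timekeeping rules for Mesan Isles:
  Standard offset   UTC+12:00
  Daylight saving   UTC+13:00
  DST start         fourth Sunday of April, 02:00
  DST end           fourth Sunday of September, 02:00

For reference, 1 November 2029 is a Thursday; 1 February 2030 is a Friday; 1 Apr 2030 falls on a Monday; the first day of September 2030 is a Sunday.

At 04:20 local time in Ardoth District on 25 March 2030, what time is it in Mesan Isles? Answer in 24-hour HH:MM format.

1 November 2029 is a Thursday, so the first Sunday is November 4 and the fourth is November 25.
1 February 2030 is a Friday, so the first Friday is February 1 and the second is February 8.
25 March 2030 does not fall between 25 November 2029 and 8 February 2030, so daylight saving is not in effect and Ardoth District is at UTC+07:30.
04:20 Ardoth District − 7h30m = 20:50 UTC (rolling into the previous day, 24 March 2030).
1 April 2030 is a Monday, so the first Sunday is April 7 and the fourth is April 28.
1 September 2030 is a Sunday, so the first Sunday is September 1 and the fourth is September 22.
At the standard offset (UTC+12:00), 20:50 UTC + 12h = 08:50 Mesan Isles standard time (rolling into the next day, 25 March 2030).
The standard-time date in Mesan Isles, 25 March 2030, does not fall between 28 April and 22 September, so daylight saving is not in effect and Mesan Isles is at UTC+12:00.
20:50 UTC + 12h = 08:50 Mesan Isles (rolling into the next day, 25 March 2030).

08:50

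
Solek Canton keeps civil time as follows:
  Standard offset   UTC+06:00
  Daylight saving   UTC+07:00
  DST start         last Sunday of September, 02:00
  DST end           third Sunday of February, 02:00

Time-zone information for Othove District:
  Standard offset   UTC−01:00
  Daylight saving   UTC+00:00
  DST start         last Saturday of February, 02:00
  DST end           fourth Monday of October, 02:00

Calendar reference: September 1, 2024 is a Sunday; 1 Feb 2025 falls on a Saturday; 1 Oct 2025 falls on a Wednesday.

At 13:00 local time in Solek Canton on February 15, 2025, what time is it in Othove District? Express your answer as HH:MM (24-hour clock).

05:00

1 September 2024 is a Sunday, so Sundays fall on 1, 8, 15, 22, 29; the last is September 29.
1 February 2025 is a Saturday, so the first Sunday is February 2 and the third is February 16.
Daylight saving runs 29 September 2024 – 16 February 2025; February 15, 2025 is inside that window, so Solek Canton is at UTC+07:00.
13:00 Solek Canton − 7h = 06:00 UTC.
1 February 2025 is a Saturday, so Saturdays fall on 1, 8, 15, 22; the last is February 22.
1 October 2025 is a Wednesday, so the first Monday is October 6 and the fourth is October 27.
At the standard offset (UTC−01:00), 06:00 UTC − 1h = 05:00 Othove District standard time.
Daylight saving runs 22 February – 27 October; the standard-time date in Othove District, February 15, 2025, is outside that window, so Othove District is on standard time at UTC−01:00.
06:00 UTC − 1h = 05:00 Othove District.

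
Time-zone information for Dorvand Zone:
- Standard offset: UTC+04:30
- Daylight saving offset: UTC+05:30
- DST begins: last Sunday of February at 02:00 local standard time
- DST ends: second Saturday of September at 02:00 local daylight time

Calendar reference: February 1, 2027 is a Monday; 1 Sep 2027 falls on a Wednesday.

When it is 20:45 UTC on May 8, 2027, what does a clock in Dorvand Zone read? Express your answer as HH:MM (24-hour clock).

02:15

1 February 2027 is a Monday, so Sundays fall on 7, 14, 21, 28; the last is February 28.
1 September 2027 is a Wednesday, so the first Saturday is September 4 and the second is September 11.
At the standard offset (UTC+04:30), 20:45 UTC + 4h30m = 01:15 Dorvand Zone standard time (rolling into the next day, 9 May 2027).
Daylight saving runs 28 February – 11 September; the standard-time date in Dorvand Zone, May 9, 2027, is inside that window, so Dorvand Zone is at UTC+05:30.
20:45 UTC + 5h30m = 02:15 local (rolling into the next day, 9 May 2027).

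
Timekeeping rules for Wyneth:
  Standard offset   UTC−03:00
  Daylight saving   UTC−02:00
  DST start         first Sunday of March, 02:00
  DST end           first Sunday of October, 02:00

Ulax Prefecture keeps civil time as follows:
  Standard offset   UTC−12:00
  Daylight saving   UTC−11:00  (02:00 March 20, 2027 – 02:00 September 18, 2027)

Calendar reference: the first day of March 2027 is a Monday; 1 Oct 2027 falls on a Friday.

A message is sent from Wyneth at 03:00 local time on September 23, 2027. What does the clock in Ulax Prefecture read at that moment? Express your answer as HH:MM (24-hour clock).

1 March 2027 is a Monday, so the first Sunday is March 7.
1 October 2027 is a Friday, so the first Sunday is October 3.
Daylight saving runs 7 March – 3 October; September 23, 2027 is inside that window, so Wyneth is at UTC−02:00.
03:00 Wyneth + 2h = 05:00 UTC.
At the standard offset (UTC−12:00), 05:00 UTC − 12h = 17:00 Ulax Prefecture standard time (rolling into the previous day, 22 September 2027).
Daylight saving runs 20 March – 18 September; the standard-time date in Ulax Prefecture, September 22, 2027, is outside that window, so Ulax Prefecture is on standard time at UTC−12:00.
05:00 UTC − 12h = 17:00 Ulax Prefecture (rolling into the previous day, 22 September 2027).

17:00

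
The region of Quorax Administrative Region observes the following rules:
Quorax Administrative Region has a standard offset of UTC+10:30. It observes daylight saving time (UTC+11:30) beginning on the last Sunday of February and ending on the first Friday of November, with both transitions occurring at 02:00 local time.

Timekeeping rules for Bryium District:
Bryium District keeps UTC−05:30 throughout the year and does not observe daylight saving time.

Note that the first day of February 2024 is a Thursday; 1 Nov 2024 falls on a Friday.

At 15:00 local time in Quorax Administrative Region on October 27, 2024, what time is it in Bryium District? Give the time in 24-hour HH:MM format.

1 February 2024 is a Thursday, so Sundays fall on 4, 11, 18, 25; the last is February 25.
1 November 2024 is a Friday, so the first Friday is November 1.
October 27, 2024 falls between 25 February and 1 November, so daylight saving is in effect and Quorax Administrative Region is at UTC+11:30.
15:00 Quorax Administrative Region − 11h30m = 03:30 UTC.
Bryium District has no daylight saving, so its offset is UTC−05:30 year-round.
03:30 UTC − 5h30m = 22:00 Bryium District (rolling into the previous day, 26 October 2024).

22:00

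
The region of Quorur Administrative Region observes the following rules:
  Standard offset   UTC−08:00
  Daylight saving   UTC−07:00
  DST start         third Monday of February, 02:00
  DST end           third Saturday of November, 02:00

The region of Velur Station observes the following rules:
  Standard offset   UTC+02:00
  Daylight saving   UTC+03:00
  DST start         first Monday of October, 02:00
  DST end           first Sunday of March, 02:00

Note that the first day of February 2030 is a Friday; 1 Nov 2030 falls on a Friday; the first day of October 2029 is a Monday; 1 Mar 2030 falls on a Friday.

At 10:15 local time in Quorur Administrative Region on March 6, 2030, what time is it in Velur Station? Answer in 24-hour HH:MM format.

19:15

1 February 2030 is a Friday, so the first Monday is February 4 and the third is February 18.
1 November 2030 is a Friday, so the first Saturday is November 2 and the third is November 16.
Daylight saving runs 18 February – 16 November; March 6, 2030 is inside that window, so Quorur Administrative Region is at UTC−07:00.
10:15 Quorur Administrative Region + 7h = 17:15 UTC.
1 October 2029 is a Monday, so the first Monday is October 1.
1 March 2030 is a Friday, so the first Sunday is March 3.
At the standard offset (UTC+02:00), 17:15 UTC + 2h = 19:15 Velur Station standard time.
The standard-time date in Velur Station, March 6, 2030, is outside the daylight-saving period (1 October 2029 – 3 March 2030), so Velur Station is on standard time, UTC+02:00.
17:15 UTC + 2h = 19:15 Velur Station.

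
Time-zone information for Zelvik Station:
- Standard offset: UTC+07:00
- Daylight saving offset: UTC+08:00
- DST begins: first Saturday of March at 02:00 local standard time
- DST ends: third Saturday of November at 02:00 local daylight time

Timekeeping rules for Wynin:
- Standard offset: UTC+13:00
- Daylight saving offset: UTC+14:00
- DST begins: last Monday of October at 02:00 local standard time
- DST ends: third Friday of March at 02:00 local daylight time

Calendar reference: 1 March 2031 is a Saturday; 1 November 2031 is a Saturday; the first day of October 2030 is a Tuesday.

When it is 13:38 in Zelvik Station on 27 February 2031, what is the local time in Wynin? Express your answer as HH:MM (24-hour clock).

1 March 2031 is a Saturday, so the first Saturday is March 1.
1 November 2031 is a Saturday, so the first Saturday is November 1 and the third is November 15.
27 February 2031 is outside the daylight-saving period (1 March – 15 November), so Zelvik Station is on standard time, UTC+07:00.
13:38 Zelvik Station − 7h = 06:38 UTC.
1 October 2030 is a Tuesday, so Mondays fall on 7, 14, 21, 28; the last is October 28.
1 March 2031 is a Saturday, so the first Friday is March 7 and the third is March 21.
At the standard offset (UTC+13:00), 06:38 UTC + 13h = 19:38 Wynin standard time.
The standard-time date in Wynin, 27 February 2031, lies within the daylight-saving period (28 October 2030 – 21 March 2031), so Wynin is on daylight time, UTC+14:00.
06:38 UTC + 14h = 20:38 Wynin.

20:38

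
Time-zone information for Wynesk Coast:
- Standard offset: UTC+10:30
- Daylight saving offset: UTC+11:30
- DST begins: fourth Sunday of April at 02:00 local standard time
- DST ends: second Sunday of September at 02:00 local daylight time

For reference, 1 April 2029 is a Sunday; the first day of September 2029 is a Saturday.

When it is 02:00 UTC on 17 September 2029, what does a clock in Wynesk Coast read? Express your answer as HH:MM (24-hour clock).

1 April 2029 is a Sunday, so the first Sunday is April 1 and the fourth is April 22.
1 September 2029 is a Saturday, so the first Sunday is September 2 and the second is September 9.
At the standard offset (UTC+10:30), 02:00 UTC + 10h30m = 12:30 Wynesk Coast standard time.
The standard-time date in Wynesk Coast, 17 September 2029, does not fall between 22 April and 9 September, so daylight saving is not in effect and Wynesk Coast is at UTC+10:30.
02:00 UTC + 10h30m = 12:30 local.

12:30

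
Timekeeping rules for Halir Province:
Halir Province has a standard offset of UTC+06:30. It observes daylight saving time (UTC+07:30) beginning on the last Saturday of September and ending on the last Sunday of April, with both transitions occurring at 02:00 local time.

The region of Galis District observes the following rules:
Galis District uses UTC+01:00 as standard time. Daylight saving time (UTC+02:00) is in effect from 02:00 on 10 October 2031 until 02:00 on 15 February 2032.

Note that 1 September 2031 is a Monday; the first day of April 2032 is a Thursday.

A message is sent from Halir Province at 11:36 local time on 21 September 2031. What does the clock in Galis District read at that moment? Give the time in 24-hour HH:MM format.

1 September 2031 is a Monday, so Saturdays fall on 6, 13, 20, 27; the last is September 27.
1 April 2032 is a Thursday, so Sundays fall on 4, 11, 18, 25; the last is April 25.
21 September 2031 does not fall between 27 September 2031 and 25 April 2032, so daylight saving is not in effect and Halir Province is at UTC+06:30.
11:36 Halir Province − 6h30m = 05:06 UTC.
At the standard offset (UTC+01:00), 05:06 UTC + 1h = 06:06 Galis District standard time.
The standard-time date in Galis District, 21 September 2031, is outside the daylight-saving period (10 October 2031 – 15 February 2032), so Galis District is on standard time, UTC+01:00.
05:06 UTC + 1h = 06:06 Galis District.

06:06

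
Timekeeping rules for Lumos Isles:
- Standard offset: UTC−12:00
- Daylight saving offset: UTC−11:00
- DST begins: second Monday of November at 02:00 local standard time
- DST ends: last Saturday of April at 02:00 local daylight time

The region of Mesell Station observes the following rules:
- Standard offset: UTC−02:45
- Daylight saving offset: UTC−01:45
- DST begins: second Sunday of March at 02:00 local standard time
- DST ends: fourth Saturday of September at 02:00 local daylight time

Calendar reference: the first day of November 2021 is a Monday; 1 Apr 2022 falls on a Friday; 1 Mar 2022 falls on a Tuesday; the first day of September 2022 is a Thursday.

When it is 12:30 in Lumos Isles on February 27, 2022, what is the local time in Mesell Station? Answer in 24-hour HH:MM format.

1 November 2021 is a Monday, so the first Monday is November 1 and the second is November 8.
1 April 2022 is a Friday, so Saturdays fall on 2, 9, 16, 23, 30; the last is April 30.
Daylight saving runs 8 November 2021 – 30 April 2022; February 27, 2022 is inside that window, so Lumos Isles is at UTC−11:00.
12:30 Lumos Isles + 11h = 23:30 UTC.
1 March 2022 is a Tuesday, so the first Sunday is March 6 and the second is March 13.
1 September 2022 is a Thursday, so the first Saturday is September 3 and the fourth is September 24.
At the standard offset (UTC−02:45), 23:30 UTC − 2h45m = 20:45 Mesell Station standard time.
Daylight saving runs 13 March – 24 September; the standard-time date in Mesell Station, February 27, 2022, is outside that window, so Mesell Station is on standard time at UTC−02:45.
23:30 UTC − 2h45m = 20:45 Mesell Station.

20:45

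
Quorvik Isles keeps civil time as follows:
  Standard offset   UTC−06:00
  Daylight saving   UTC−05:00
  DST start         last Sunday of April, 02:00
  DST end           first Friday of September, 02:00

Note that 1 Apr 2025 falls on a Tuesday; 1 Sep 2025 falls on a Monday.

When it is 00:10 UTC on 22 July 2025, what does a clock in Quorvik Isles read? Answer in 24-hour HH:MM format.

19:10

1 April 2025 is a Tuesday, so Sundays fall on 6, 13, 20, 27; the last is April 27.
1 September 2025 is a Monday, so the first Friday is September 5.
At the standard offset (UTC−06:00), 00:10 UTC − 6h = 18:10 Quorvik Isles standard time (rolling into the previous day, 21 July 2025).
Daylight saving runs 27 April – 5 September; the standard-time date in Quorvik Isles, 21 July 2025, is inside that window, so Quorvik Isles is at UTC−05:00.
00:10 UTC − 5h = 19:10 local (rolling into the previous day, 21 July 2025).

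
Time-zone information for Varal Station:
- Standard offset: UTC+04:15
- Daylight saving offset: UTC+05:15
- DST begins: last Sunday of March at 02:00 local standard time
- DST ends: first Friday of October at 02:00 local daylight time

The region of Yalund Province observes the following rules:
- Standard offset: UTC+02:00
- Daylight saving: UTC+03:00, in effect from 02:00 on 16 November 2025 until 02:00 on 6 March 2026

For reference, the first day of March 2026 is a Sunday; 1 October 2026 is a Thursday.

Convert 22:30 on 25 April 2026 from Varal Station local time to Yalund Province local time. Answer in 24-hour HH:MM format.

19:15

1 March 2026 is a Sunday, so Sundays fall on 1, 8, 15, 22, 29; the last is March 29.
1 October 2026 is a Thursday, so the first Friday is October 2.
Daylight saving runs 29 March – 2 October; 25 April 2026 is inside that window, so Varal Station is at UTC+05:15.
22:30 Varal Station − 5h15m = 17:15 UTC.
At the standard offset (UTC+02:00), 17:15 UTC + 2h = 19:15 Yalund Province standard time.
The standard-time date in Yalund Province, 25 April 2026, does not fall between 16 November 2025 and 6 March 2026, so daylight saving is not in effect and Yalund Province is at UTC+02:00.
17:15 UTC + 2h = 19:15 Yalund Province.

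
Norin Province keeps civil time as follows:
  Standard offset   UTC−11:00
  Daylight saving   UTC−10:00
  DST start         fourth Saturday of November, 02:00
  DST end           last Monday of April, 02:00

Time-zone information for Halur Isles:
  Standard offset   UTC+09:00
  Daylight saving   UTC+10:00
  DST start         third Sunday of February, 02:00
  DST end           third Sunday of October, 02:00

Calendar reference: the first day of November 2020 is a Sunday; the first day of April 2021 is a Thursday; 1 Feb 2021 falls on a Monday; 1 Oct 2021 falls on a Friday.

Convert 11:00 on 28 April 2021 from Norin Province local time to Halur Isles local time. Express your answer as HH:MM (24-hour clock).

1 November 2020 is a Sunday, so the first Saturday is November 7 and the fourth is November 28.
1 April 2021 is a Thursday, so Mondays fall on 5, 12, 19, 26; the last is April 26.
Daylight saving runs 28 November 2020 – 26 April 2021; 28 April 2021 is outside that window, so Norin Province is on standard time at UTC−11:00.
11:00 Norin Province + 11h = 22:00 UTC.
1 February 2021 is a Monday, so the first Sunday is February 7 and the third is February 21.
1 October 2021 is a Friday, so the first Sunday is October 3 and the third is October 17.
At the standard offset (UTC+09:00), 22:00 UTC + 9h = 07:00 Halur Isles standard time (rolling into the next day, 29 April 2021).
The standard-time date in Halur Isles, 29 April 2021, lies within the daylight-saving period (21 February – 17 October), so Halur Isles is on daylight time, UTC+10:00.
22:00 UTC + 10h = 08:00 Halur Isles (rolling into the next day, 29 April 2021).

08:00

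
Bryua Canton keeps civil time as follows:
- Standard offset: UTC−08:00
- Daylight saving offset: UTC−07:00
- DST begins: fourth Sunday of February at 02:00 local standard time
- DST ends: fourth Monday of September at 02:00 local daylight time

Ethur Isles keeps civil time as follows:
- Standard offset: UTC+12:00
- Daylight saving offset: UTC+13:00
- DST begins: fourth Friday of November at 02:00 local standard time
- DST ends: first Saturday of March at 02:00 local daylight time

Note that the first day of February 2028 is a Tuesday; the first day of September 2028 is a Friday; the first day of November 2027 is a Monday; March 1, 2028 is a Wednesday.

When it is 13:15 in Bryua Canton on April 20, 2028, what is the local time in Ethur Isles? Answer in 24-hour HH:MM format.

1 February 2028 is a Tuesday, so the first Sunday is February 6 and the fourth is February 27.
1 September 2028 is a Friday, so the first Monday is September 4 and the fourth is September 25.
April 20, 2028 lies within the daylight-saving period (27 February – 25 September), so Bryua Canton is on daylight time, UTC−07:00.
13:15 Bryua Canton + 7h = 20:15 UTC.
1 November 2027 is a Monday, so the first Friday is November 5 and the fourth is November 26.
1 March 2028 is a Wednesday, so the first Saturday is March 4.
At the standard offset (UTC+12:00), 20:15 UTC + 12h = 08:15 Ethur Isles standard time (rolling into the next day, 21 April 2028).
The standard-time date in Ethur Isles, April 21, 2028, does not fall between 26 November 2027 and 4 March 2028, so daylight saving is not in effect and Ethur Isles is at UTC+12:00.
20:15 UTC + 12h = 08:15 Ethur Isles (rolling into the next day, 21 April 2028).

08:15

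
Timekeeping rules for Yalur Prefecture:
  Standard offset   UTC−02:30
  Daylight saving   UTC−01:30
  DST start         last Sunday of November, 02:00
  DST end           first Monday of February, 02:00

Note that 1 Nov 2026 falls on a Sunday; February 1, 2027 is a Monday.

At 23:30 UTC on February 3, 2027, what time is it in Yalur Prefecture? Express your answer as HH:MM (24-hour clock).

1 November 2026 is a Sunday, so Sundays fall on 1, 8, 15, 22, 29; the last is November 29.
1 February 2027 is a Monday, so the first Monday is February 1.
At the standard offset (UTC−02:30), 23:30 UTC − 2h30m = 21:00 Yalur Prefecture standard time.
The standard-time date in Yalur Prefecture, February 3, 2027, is outside the daylight-saving period (29 November 2026 – 1 February 2027), so Yalur Prefecture is on standard time, UTC−02:30.
23:30 UTC − 2h30m = 21:00 local.

21:00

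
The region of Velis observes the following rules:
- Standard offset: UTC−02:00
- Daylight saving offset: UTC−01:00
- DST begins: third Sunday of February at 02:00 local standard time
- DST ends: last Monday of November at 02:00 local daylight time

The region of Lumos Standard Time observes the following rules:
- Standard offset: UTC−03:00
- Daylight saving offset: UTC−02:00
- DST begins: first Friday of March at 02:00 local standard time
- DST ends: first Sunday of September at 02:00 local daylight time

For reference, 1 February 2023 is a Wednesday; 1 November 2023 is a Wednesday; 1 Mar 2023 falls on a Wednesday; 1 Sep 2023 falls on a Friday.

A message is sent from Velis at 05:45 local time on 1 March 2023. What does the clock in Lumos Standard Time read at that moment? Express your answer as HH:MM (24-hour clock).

1 February 2023 is a Wednesday, so the first Sunday is February 5 and the third is February 19.
1 November 2023 is a Wednesday, so Mondays fall on 6, 13, 20, 27; the last is November 27.
1 March 2023 falls between 19 February and 27 November, so daylight saving is in effect and Velis is at UTC−01:00.
05:45 Velis + 1h = 06:45 UTC.
1 March 2023 is a Wednesday, so the first Friday is March 3.
1 September 2023 is a Friday, so the first Sunday is September 3.
At the standard offset (UTC−03:00), 06:45 UTC − 3h = 03:45 Lumos Standard Time standard time.
The standard-time date in Lumos Standard Time, 1 March 2023, does not fall between 3 March and 3 September, so daylight saving is not in effect and Lumos Standard Time is at UTC−03:00.
06:45 UTC − 3h = 03:45 Lumos Standard Time.

03:45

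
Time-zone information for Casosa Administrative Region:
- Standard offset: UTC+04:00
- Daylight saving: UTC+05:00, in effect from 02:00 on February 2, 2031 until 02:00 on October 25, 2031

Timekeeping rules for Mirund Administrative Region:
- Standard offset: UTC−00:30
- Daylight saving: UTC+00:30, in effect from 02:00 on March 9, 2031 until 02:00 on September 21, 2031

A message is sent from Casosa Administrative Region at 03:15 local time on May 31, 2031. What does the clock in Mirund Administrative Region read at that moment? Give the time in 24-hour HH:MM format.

22:45

May 31, 2031 lies within the daylight-saving period (2 February – 25 October), so Casosa Administrative Region is on daylight time, UTC+05:00.
03:15 Casosa Administrative Region − 5h = 22:15 UTC (rolling into the previous day, 30 May 2031).
At the standard offset (UTC−00:30), 22:15 UTC − 0h30m = 21:45 Mirund Administrative Region standard time.
The standard-time date in Mirund Administrative Region, May 30, 2031, falls between 9 March and 21 September, so daylight saving is in effect and Mirund Administrative Region is at UTC+00:30.
22:15 UTC + 0h30m = 22:45 Mirund Administrative Region.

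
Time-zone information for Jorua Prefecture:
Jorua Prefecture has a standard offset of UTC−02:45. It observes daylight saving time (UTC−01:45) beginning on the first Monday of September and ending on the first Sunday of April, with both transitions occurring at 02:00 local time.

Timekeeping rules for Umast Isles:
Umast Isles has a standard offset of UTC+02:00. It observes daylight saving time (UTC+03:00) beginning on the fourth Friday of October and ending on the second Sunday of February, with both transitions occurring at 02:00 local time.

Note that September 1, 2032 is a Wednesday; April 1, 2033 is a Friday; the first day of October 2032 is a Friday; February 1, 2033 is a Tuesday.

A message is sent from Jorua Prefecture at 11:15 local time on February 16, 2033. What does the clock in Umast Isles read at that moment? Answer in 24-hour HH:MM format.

1 September 2032 is a Wednesday, so the first Monday is September 6.
1 April 2033 is a Friday, so the first Sunday is April 3.
Daylight saving runs 6 September 2032 – 3 April 2033; February 16, 2033 is inside that window, so Jorua Prefecture is at UTC−01:45.
11:15 Jorua Prefecture + 1h45m = 13:00 UTC.
1 October 2032 is a Friday, so the first Friday is October 1 and the fourth is October 22.
1 February 2033 is a Tuesday, so the first Sunday is February 6 and the second is February 13.
At the standard offset (UTC+02:00), 13:00 UTC + 2h = 15:00 Umast Isles standard time.
The standard-time date in Umast Isles, February 16, 2033, does not fall between 22 October 2032 and 13 February 2033, so daylight saving is not in effect and Umast Isles is at UTC+02:00.
13:00 UTC + 2h = 15:00 Umast Isles.

15:00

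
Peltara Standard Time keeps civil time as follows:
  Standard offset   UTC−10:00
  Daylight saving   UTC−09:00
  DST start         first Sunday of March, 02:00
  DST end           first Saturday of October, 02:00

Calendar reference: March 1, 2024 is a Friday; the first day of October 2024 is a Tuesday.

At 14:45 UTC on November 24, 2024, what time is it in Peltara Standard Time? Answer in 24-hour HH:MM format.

1 March 2024 is a Friday, so the first Sunday is March 3.
1 October 2024 is a Tuesday, so the first Saturday is October 5.
At the standard offset (UTC−10:00), 14:45 UTC − 10h = 04:45 Peltara Standard Time standard time.
The standard-time date in Peltara Standard Time, November 24, 2024, is outside the daylight-saving period (3 March – 5 October), so Peltara Standard Time is on standard time, UTC−10:00.
14:45 UTC − 10h = 04:45 local.

04:45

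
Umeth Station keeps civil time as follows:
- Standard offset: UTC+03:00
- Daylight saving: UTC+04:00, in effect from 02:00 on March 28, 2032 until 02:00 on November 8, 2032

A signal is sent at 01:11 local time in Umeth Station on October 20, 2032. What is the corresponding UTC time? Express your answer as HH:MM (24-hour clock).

October 20, 2032 falls between 28 March and 8 November, so daylight saving is in effect and Umeth Station is at UTC+04:00.
01:11 local − 4h = 21:11 UTC (rolling into the previous day, 19 October 2032).

21:11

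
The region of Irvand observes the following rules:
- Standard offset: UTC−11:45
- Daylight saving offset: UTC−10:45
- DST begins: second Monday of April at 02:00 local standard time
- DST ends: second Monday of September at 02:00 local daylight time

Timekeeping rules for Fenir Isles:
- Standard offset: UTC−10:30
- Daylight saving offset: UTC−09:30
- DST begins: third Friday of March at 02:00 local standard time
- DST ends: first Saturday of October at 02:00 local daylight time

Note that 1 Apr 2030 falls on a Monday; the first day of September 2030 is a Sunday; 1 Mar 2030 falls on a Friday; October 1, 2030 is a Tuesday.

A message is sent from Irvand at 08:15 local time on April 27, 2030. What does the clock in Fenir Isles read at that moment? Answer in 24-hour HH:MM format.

09:30

1 April 2030 is a Monday, so the first Monday is April 1 and the second is April 8.
1 September 2030 is a Sunday, so the first Monday is September 2 and the second is September 9.
Daylight saving runs 8 April – 9 September; April 27, 2030 is inside that window, so Irvand is at UTC−10:45.
08:15 Irvand + 10h45m = 19:00 UTC.
1 March 2030 is a Friday, so the first Friday is March 1 and the third is March 15.
1 October 2030 is a Tuesday, so the first Saturday is October 5.
At the standard offset (UTC−10:30), 19:00 UTC − 10h30m = 08:30 Fenir Isles standard time.
Daylight saving runs 15 March – 5 October; the standard-time date in Fenir Isles, April 27, 2030, is inside that window, so Fenir Isles is at UTC−09:30.
19:00 UTC − 9h30m = 09:30 Fenir Isles.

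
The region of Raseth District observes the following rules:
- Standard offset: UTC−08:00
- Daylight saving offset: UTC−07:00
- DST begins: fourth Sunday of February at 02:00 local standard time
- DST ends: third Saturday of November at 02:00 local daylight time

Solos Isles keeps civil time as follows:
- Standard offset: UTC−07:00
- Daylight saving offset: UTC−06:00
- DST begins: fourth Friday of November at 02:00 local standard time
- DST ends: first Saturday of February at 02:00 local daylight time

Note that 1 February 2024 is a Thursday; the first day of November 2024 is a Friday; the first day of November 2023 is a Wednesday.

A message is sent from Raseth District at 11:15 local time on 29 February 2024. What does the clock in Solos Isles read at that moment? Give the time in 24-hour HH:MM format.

11:15

1 February 2024 is a Thursday, so the first Sunday is February 4 and the fourth is February 25.
1 November 2024 is a Friday, so the first Saturday is November 2 and the third is November 16.
29 February 2024 falls between 25 February and 16 November, so daylight saving is in effect and Raseth District is at UTC−07:00.
11:15 Raseth District + 7h = 18:15 UTC.
1 November 2023 is a Wednesday, so the first Friday is November 3 and the fourth is November 24.
1 February 2024 is a Thursday, so the first Saturday is February 3.
At the standard offset (UTC−07:00), 18:15 UTC − 7h = 11:15 Solos Isles standard time.
The standard-time date in Solos Isles, 29 February 2024, does not fall between 24 November 2023 and 3 February 2024, so daylight saving is not in effect and Solos Isles is at UTC−07:00.
18:15 UTC − 7h = 11:15 Solos Isles.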